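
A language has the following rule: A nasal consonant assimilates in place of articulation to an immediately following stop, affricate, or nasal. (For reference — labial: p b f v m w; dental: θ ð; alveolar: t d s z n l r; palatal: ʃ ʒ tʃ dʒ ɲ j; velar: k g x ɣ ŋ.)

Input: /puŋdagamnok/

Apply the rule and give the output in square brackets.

/ŋ/ before /d/ (alveolar) → [n]
/m/ before /n/ (alveolar) → [n]

[pundagannok]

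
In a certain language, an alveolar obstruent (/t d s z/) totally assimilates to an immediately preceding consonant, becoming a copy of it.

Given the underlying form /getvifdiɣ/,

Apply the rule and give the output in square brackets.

/d/ after /f/ → [f] (total assimilation)

[getviffiɣ]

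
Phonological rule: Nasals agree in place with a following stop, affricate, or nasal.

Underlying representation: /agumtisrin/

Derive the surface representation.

[aguntisrin]

/m/ before /t/ (alveolar) → [n]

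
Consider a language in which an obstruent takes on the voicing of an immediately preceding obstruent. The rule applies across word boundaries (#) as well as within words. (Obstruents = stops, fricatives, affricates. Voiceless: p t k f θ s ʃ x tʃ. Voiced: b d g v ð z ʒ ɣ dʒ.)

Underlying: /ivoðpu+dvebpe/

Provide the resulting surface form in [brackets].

[ivoðbu+dvebbe]

/p/ after /ð/ (voiced) → [b]
/p/ after /b/ (voiced) → [b]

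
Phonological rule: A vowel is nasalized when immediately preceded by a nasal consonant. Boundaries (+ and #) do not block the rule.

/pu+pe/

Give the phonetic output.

[pu+pe]

no segment meets the rule's conditions; no change.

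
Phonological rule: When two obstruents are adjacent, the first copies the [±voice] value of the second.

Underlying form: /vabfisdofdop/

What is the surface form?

[vapfizdovdop]

/b/ before /f/ (voiceless) → [p]
/s/ before /d/ (voiced) → [z]
/f/ before /d/ (voiced) → [v]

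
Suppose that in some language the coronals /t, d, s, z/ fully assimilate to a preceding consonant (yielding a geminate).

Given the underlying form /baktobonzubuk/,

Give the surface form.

[bakkobonnubuk]

/t/ after /k/ → [k] (total assimilation)
/z/ after /n/ → [n] (total assimilation)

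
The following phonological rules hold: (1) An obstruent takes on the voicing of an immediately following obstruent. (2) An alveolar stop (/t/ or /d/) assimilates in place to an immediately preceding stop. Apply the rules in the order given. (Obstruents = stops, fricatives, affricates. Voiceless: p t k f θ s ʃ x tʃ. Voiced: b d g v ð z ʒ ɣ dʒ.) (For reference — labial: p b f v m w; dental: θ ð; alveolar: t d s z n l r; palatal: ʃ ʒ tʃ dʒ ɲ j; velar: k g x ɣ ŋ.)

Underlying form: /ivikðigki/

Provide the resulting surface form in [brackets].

[ivigðikki]

Rule 1: /k/ before /ð/ (voiced) → [g]
Rule 1: /g/ before /k/ (voiceless) → [k]
After rule 1: ivigðikki
Rule 2: no segment meets the rule's conditions; no change.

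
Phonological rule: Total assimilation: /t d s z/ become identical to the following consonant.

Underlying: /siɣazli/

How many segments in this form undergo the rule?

1

/z/ before /l/ → [l] (total assimilation)
1 segment changes.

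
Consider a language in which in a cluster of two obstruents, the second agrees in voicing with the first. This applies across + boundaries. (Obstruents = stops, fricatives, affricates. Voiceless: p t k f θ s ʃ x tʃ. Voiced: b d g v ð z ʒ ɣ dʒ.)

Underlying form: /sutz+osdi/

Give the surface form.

/z/ after /t/ (voiceless) → [s]
/d/ after /s/ (voiceless) → [t]

[suts+osti]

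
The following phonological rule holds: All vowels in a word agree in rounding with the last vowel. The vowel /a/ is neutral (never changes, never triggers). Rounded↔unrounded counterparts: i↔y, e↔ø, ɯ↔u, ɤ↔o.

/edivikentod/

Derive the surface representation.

/e/ harmonizes with /o/ ([+round]) → [ø]
/i/ harmonizes with /o/ ([+round]) → [y]
/i/ harmonizes with /o/ ([+round]) → [y]
/e/ harmonizes with /o/ ([+round]) → [ø]

[ødyvykøntod]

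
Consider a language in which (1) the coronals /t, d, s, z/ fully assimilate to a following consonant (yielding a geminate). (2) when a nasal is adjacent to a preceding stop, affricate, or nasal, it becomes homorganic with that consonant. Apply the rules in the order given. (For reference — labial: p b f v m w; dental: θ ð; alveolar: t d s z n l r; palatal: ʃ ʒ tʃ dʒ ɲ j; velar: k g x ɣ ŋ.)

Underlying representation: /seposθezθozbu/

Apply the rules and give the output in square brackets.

Rule 1: /s/ before /θ/ → [θ] (total assimilation)
Rule 1: /z/ before /θ/ → [θ] (total assimilation)
Rule 1: /z/ before /b/ → [b] (total assimilation)
After rule 1: sepoθθeθθobbu
Rule 2: no segment meets the rule's conditions; no change.

[sepoθθeθθobbu]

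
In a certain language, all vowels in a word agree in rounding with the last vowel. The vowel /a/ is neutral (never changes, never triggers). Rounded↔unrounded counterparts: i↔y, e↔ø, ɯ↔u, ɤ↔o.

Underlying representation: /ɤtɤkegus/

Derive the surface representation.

/ɤ/ harmonizes with /u/ ([+round]) → [o]
/ɤ/ harmonizes with /u/ ([+round]) → [o]
/e/ harmonizes with /u/ ([+round]) → [ø]

[otokøgus]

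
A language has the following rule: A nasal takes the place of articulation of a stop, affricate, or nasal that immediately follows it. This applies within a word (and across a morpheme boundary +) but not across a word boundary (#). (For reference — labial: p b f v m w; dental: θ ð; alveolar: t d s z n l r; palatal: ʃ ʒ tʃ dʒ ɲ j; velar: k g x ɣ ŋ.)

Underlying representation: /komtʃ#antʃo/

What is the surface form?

[koɲtʃ#aɲtʃo]

/m/ before /tʃ/ (palatal) → [ɲ]
/n/ before /tʃ/ (palatal) → [ɲ]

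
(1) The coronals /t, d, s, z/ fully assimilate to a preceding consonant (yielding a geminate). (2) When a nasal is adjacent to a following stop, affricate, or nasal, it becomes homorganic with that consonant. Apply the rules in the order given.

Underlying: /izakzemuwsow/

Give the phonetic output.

[izakkemuwwow]

Rule 1: /z/ after /k/ → [k] (total assimilation)
Rule 1: /s/ after /w/ → [w] (total assimilation)
After rule 1: izakkemuwwow
Rule 2: no segment meets the rule's conditions; no change.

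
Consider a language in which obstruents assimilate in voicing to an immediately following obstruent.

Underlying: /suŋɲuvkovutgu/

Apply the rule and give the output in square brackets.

[suŋɲufkovudgu]

/v/ before /k/ (voiceless) → [f]
/t/ before /g/ (voiced) → [d]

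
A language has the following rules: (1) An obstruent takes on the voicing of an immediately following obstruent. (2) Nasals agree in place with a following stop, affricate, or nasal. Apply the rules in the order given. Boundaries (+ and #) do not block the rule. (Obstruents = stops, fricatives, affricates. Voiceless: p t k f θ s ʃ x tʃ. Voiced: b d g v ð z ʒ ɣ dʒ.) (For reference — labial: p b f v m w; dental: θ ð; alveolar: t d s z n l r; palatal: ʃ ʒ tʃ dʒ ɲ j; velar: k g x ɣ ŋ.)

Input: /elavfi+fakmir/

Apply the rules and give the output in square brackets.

Rule 1: /v/ before /f/ (voiceless) → [f]
After rule 1: elaffi+fakmir
Rule 2: no segment meets the rule's conditions; no change.

[elaffi+fakmir]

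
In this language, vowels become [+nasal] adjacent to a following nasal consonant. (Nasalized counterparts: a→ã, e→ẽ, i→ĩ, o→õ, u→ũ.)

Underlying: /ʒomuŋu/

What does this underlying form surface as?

[ʒõmũŋu]

/o/ before nasal /m/ → [õ]
/u/ before nasal /ŋ/ → [ũ]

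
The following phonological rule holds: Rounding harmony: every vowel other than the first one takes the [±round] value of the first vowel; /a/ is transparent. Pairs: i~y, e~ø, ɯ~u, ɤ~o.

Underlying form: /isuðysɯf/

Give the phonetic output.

[isɯðisɯf]

/u/ harmonizes with /i/ ([-round]) → [ɯ]
/y/ harmonizes with /i/ ([-round]) → [i]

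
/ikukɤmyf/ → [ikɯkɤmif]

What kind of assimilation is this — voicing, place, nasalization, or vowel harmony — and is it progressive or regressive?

/u/→[ɯ] /y/→[i].
Vowels agree with the first vowel, so the harmony is progressive.

vowel harmony, progressive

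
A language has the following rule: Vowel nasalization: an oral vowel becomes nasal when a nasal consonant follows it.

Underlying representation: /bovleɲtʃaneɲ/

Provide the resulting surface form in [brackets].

/e/ before nasal /ɲ/ → [ẽ]
/a/ before nasal /n/ → [ã]
/e/ before nasal /ɲ/ → [ẽ]

[bovlẽɲtʃãnẽɲ]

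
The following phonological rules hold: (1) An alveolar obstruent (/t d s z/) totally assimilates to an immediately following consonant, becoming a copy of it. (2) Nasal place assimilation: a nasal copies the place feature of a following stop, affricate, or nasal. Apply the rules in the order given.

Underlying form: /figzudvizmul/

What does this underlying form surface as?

[figzuvvimmul]

Rule 1: /d/ before /v/ → [v] (total assimilation)
Rule 1: /z/ before /m/ → [m] (total assimilation)
After rule 1: figzuvvimmul
Rule 2: no segment meets the rule's conditions; no change.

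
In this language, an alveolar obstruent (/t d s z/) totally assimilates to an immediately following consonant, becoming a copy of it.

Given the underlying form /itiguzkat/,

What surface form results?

[itigukkat]

/z/ before /k/ → [k] (total assimilation)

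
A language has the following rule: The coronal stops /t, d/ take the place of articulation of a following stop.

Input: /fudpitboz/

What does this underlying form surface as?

[fubpipboz]

/d/ before /p/ (labial) → [b]
/t/ before /b/ (labial) → [p]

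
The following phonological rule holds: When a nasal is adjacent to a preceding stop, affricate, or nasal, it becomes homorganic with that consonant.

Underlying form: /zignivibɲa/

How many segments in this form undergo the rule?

/n/ after /g/ (velar) → [ŋ]
/ɲ/ after /b/ (labial) → [m]
2 segments change.

2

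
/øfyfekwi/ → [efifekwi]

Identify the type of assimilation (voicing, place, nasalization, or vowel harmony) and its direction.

/ø/→[e] /y/→[i].
Vowels agree with the last vowel, so the harmony is regressive.

vowel harmony, regressive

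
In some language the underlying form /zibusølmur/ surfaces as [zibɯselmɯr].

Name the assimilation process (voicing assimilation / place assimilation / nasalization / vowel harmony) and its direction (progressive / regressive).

/u/→[ɯ] /ø/→[e] /u/→[ɯ].
Vowels agree with the first vowel, so the harmony is progressive.

vowel harmony, progressive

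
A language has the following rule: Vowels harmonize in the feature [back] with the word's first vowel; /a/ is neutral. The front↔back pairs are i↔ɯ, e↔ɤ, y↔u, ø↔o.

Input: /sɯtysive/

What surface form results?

[sɯtusɯvɤ]

/y/ harmonizes with /ɯ/ ([+back]) → [u]
/i/ harmonizes with /ɯ/ ([+back]) → [ɯ]
/e/ harmonizes with /ɯ/ ([+back]) → [ɤ]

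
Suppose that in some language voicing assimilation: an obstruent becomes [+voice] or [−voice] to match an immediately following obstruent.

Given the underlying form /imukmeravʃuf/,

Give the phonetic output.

/v/ before /ʃ/ (voiceless) → [f]

[imukmerafʃuf]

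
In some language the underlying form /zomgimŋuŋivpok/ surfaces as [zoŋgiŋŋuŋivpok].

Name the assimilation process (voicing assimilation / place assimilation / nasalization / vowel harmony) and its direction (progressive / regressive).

place assimilation, regressive

/m/→[ŋ] /m/→[ŋ].
Each target copies a feature from the following segment, so the direction is regressive.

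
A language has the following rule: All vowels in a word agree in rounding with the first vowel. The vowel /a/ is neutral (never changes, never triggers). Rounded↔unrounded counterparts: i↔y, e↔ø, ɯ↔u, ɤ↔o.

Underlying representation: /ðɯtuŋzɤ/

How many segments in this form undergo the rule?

1

/u/ harmonizes with /ɯ/ ([-round]) → [ɯ]
1 segment changes.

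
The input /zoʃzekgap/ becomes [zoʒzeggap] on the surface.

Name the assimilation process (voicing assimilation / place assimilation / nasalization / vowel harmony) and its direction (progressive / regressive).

/ʃ/→[ʒ] /k/→[g].
Each target copies a feature from the following segment, so the direction is regressive.

voicing assimilation, regressive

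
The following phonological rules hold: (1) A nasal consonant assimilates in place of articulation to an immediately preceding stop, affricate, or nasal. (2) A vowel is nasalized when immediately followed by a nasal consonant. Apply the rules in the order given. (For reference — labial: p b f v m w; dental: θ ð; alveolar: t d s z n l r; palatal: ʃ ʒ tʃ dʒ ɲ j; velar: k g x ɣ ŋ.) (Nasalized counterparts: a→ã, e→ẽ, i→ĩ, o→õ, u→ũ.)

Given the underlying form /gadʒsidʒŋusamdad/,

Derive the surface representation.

[gadʒsidʒɲusãmdad]

Rule 1: /ŋ/ after /dʒ/ (palatal) → [ɲ]
After rule 1: gadʒsidʒɲusamdad
Rule 2: /a/ before nasal /m/ → [ã]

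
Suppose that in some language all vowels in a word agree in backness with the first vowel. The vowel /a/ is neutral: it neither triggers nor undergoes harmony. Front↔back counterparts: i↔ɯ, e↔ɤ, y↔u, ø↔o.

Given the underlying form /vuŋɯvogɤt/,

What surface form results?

no segment meets the rule's conditions; no change.

[vuŋɯvogɤt]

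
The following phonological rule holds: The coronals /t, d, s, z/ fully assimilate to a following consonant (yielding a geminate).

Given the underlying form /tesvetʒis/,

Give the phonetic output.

[tevveʒʒis]

/s/ before /v/ → [v] (total assimilation)
/t/ before /ʒ/ → [ʒ] (total assimilation)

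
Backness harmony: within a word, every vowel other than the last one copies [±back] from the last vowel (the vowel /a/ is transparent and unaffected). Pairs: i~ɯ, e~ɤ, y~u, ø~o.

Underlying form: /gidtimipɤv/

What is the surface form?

/i/ harmonizes with /ɤ/ ([+back]) → [ɯ]
/i/ harmonizes with /ɤ/ ([+back]) → [ɯ]
/i/ harmonizes with /ɤ/ ([+back]) → [ɯ]

[gɯdtɯmɯpɤv]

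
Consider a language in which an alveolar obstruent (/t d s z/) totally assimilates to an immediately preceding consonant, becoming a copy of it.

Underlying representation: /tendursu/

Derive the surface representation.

[tennurru]

/d/ after /n/ → [n] (total assimilation)
/s/ after /r/ → [r] (total assimilation)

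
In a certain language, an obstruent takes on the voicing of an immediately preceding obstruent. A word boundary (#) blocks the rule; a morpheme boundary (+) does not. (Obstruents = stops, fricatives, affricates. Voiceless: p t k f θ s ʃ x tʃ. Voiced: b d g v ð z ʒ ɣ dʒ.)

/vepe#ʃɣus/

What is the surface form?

/ɣ/ after /ʃ/ (voiceless) → [x]

[vepe#ʃxus]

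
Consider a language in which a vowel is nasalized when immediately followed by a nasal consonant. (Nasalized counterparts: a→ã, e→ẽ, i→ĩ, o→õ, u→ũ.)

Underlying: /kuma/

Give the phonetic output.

/u/ before nasal /m/ → [ũ]

[kũma]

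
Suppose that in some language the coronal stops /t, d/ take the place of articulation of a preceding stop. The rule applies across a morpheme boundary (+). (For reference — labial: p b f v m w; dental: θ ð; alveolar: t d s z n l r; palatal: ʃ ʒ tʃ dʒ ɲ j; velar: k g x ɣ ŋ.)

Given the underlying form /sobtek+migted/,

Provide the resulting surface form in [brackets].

[sobpek+migked]

/t/ after /b/ (labial) → [p]
/t/ after /g/ (velar) → [k]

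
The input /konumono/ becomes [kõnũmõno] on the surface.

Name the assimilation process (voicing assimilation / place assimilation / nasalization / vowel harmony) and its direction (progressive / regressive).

nasalization, regressive

/o/→[õ] /u/→[ũ] /o/→[õ].
Each target copies a feature from the following segment, so the direction is regressive.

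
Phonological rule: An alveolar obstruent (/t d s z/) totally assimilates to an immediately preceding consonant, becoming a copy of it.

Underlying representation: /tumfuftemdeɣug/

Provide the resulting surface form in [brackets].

/t/ after /f/ → [f] (total assimilation)
/d/ after /m/ → [m] (total assimilation)

[tumfuffemmeɣug]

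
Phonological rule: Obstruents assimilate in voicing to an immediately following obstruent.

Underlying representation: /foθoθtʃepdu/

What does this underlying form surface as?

/p/ before /d/ (voiced) → [b]

[foθoθtʃebdu]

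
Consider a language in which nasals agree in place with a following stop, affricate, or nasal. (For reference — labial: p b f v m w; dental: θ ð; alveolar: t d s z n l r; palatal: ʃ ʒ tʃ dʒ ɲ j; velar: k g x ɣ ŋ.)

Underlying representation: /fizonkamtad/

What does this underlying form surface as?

[fizoŋkantad]

/n/ before /k/ (velar) → [ŋ]
/m/ before /t/ (alveolar) → [n]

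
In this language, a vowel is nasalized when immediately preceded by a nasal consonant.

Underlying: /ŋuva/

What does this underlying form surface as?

/u/ after nasal /ŋ/ → [ũ]

[ŋũva]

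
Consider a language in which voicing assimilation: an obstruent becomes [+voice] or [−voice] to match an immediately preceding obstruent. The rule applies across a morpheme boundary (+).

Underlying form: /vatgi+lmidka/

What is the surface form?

/g/ after /t/ (voiceless) → [k]
/k/ after /d/ (voiced) → [g]

[vatki+lmidga]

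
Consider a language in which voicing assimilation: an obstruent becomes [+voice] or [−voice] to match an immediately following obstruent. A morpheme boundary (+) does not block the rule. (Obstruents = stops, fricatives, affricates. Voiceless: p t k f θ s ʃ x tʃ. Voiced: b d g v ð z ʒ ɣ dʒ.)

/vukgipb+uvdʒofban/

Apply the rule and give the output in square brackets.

/k/ before /g/ (voiced) → [g]
/p/ before /b/ (voiced) → [b]
/f/ before /b/ (voiced) → [v]

[vuggibb+uvdʒovban]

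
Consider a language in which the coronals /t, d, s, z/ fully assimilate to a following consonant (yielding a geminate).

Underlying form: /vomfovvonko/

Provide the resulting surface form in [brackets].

no segment meets the rule's conditions; no change.

[vomfovvonko]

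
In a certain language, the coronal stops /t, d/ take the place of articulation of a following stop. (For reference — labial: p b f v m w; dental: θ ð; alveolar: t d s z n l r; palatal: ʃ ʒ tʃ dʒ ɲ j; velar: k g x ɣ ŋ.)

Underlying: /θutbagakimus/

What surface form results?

[θupbagakimus]

/t/ before /b/ (labial) → [p]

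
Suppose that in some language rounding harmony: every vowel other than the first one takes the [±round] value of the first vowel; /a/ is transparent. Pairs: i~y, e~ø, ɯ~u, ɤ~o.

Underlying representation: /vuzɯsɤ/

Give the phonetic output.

[vuzuso]

/ɯ/ harmonizes with /u/ ([+round]) → [u]
/ɤ/ harmonizes with /u/ ([+round]) → [o]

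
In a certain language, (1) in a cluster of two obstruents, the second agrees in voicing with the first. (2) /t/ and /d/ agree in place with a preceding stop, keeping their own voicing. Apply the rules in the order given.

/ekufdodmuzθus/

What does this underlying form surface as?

[ekuftodmuzðus]

Rule 1: /d/ after /f/ (voiceless) → [t]
Rule 1: /θ/ after /z/ (voiced) → [ð]
After rule 1: ekuftodmuzðus
Rule 2: no segment meets the rule's conditions; no change.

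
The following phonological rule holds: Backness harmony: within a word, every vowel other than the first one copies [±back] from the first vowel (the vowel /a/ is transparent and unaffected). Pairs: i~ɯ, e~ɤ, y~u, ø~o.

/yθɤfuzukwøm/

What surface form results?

/ɤ/ harmonizes with /y/ ([-back]) → [e]
/u/ harmonizes with /y/ ([-back]) → [y]
/u/ harmonizes with /y/ ([-back]) → [y]

[yθefyzykwøm]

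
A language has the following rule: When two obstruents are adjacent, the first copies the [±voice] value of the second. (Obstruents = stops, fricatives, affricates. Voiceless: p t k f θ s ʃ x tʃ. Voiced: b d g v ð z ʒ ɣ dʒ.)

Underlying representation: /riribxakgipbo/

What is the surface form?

/b/ before /x/ (voiceless) → [p]
/k/ before /g/ (voiced) → [g]
/p/ before /b/ (voiced) → [b]

[riripxaggibbo]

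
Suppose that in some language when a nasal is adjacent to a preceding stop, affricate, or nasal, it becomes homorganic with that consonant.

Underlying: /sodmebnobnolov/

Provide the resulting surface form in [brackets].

[sodnebmobmolov]

/m/ after /d/ (alveolar) → [n]
/n/ after /b/ (labial) → [m]
/n/ after /b/ (labial) → [m]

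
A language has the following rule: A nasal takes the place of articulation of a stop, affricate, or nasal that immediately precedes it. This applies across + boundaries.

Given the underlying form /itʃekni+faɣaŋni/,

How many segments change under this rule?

2

/n/ after /k/ (velar) → [ŋ]
/n/ after /ŋ/ (velar) → [ŋ]
2 segments change.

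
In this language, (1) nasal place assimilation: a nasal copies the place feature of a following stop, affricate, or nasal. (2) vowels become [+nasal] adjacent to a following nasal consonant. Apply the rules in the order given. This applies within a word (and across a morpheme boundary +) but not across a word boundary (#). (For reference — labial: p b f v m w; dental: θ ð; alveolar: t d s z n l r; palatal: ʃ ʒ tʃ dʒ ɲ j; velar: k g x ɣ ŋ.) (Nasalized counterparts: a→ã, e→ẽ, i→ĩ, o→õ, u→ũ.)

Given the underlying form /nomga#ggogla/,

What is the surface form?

Rule 1: /m/ before /g/ (velar) → [ŋ]
After rule 1: noŋga#ggogla
Rule 2: /o/ before nasal /ŋ/ → [õ]

[nõŋga#ggogla]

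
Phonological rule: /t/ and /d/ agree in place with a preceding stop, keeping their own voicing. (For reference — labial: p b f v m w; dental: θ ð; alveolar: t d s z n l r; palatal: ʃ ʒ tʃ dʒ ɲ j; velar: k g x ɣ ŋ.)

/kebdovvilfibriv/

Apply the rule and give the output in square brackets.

[kebbovvilfibriv]

/d/ after /b/ (labial) → [b]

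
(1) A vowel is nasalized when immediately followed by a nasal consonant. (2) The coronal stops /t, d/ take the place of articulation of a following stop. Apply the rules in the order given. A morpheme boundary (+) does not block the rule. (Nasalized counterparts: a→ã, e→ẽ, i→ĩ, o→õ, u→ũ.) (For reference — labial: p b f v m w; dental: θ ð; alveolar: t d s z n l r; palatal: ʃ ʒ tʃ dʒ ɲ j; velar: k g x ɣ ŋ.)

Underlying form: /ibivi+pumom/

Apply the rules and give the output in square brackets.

[ibivi+pũmõm]

Rule 1: /u/ before nasal /m/ → [ũ]
Rule 1: /o/ before nasal /m/ → [õ]
After rule 1: ibivi+pũmõm
Rule 2: no segment meets the rule's conditions; no change.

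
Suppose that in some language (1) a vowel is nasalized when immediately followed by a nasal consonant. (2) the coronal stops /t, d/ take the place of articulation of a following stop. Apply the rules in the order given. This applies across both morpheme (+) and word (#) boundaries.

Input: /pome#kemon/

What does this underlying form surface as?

Rule 1: /o/ before nasal /m/ → [õ]
Rule 1: /e/ before nasal /m/ → [ẽ]
Rule 1: /o/ before nasal /n/ → [õ]
After rule 1: põme#kẽmõn
Rule 2: no segment meets the rule's conditions; no change.

[põme#kẽmõn]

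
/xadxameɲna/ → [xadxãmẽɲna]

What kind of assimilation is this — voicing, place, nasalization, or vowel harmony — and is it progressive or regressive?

nasalization, regressive

/a/→[ã] /e/→[ẽ].
Each target copies a feature from the following segment, so the direction is regressive.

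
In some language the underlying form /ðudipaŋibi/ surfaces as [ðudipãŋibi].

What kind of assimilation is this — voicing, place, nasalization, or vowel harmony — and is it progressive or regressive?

/a/→[ã].
Each target copies a feature from the following segment, so the direction is regressive.

nasalization, regressive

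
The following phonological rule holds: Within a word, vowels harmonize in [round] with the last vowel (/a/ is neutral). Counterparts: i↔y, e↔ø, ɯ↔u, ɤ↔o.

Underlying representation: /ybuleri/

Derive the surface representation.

/y/ harmonizes with /i/ ([-round]) → [i]
/u/ harmonizes with /i/ ([-round]) → [ɯ]

[ibɯleri]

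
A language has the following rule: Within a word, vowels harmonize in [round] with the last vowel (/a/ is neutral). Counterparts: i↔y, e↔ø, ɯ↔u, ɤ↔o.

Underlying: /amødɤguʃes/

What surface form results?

/ø/ harmonizes with /e/ ([-round]) → [e]
/u/ harmonizes with /e/ ([-round]) → [ɯ]

[amedɤgɯʃes]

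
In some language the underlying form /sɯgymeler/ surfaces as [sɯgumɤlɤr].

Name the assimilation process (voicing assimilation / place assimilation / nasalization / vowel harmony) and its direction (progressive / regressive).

vowel harmony, progressive

/y/→[u] /e/→[ɤ] /e/→[ɤ].
Vowels agree with the first vowel, so the harmony is progressive.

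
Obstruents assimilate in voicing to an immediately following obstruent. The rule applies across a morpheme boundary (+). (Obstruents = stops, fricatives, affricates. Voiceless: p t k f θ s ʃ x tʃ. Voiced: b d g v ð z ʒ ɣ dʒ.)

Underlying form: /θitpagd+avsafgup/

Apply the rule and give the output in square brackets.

/v/ before /s/ (voiceless) → [f]
/f/ before /g/ (voiced) → [v]

[θitpagd+afsavgup]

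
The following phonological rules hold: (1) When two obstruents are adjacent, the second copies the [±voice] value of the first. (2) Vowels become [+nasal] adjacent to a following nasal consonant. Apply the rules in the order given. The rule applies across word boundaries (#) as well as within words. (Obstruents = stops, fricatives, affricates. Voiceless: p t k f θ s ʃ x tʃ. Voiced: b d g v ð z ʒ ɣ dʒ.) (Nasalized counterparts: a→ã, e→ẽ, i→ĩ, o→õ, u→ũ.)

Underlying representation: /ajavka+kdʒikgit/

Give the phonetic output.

[ajavga+ktʃikkit]

Rule 1: /k/ after /v/ (voiced) → [g]
Rule 1: /dʒ/ after /k/ (voiceless) → [tʃ]
Rule 1: /g/ after /k/ (voiceless) → [k]
After rule 1: ajavga+ktʃikkit
Rule 2: no segment meets the rule's conditions; no change.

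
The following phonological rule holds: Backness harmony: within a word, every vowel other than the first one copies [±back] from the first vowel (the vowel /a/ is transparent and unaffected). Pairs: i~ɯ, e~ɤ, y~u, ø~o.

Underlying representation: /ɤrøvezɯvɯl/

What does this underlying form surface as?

/ø/ harmonizes with /ɤ/ ([+back]) → [o]
/e/ harmonizes with /ɤ/ ([+back]) → [ɤ]

[ɤrovɤzɯvɯl]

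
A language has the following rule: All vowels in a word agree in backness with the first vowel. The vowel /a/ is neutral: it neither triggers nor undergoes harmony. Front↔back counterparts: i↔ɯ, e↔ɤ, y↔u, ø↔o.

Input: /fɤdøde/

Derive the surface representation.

[fɤdodɤ]

/ø/ harmonizes with /ɤ/ ([+back]) → [o]
/e/ harmonizes with /ɤ/ ([+back]) → [ɤ]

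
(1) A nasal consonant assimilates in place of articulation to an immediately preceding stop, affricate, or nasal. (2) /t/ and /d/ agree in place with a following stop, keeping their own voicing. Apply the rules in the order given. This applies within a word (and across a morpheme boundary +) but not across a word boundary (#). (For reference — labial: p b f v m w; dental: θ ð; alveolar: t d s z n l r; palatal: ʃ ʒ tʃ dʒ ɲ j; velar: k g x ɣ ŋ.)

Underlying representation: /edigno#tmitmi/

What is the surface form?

Rule 1: /n/ after /g/ (velar) → [ŋ]
Rule 1: /m/ after /t/ (alveolar) → [n]
Rule 1: /m/ after /t/ (alveolar) → [n]
After rule 1: edigŋo#tnitni
Rule 2: no segment meets the rule's conditions; no change.

[edigŋo#tnitni]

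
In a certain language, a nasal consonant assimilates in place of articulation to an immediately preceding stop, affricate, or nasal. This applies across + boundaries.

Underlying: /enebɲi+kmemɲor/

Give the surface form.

/ɲ/ after /b/ (labial) → [m]
/m/ after /k/ (velar) → [ŋ]
/ɲ/ after /m/ (labial) → [m]

[enebmi+kŋemmor]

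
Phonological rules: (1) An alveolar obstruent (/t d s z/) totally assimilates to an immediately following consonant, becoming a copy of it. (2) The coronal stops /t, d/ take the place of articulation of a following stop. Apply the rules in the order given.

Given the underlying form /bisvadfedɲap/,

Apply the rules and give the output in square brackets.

Rule 1: /s/ before /v/ → [v] (total assimilation)
Rule 1: /d/ before /f/ → [f] (total assimilation)
Rule 1: /d/ before /ɲ/ → [ɲ] (total assimilation)
After rule 1: bivvaffeɲɲap
Rule 2: no segment meets the rule's conditions; no change.

[bivvaffeɲɲap]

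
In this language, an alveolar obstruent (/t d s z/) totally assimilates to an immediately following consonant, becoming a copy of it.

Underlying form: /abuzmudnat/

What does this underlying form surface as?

/z/ before /m/ → [m] (total assimilation)
/d/ before /n/ → [n] (total assimilation)

[abummunnat]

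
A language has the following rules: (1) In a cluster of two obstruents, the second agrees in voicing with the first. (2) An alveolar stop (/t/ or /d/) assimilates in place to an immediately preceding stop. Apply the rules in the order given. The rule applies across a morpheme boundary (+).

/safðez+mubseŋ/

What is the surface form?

[safθez+mubzeŋ]

Rule 1: /ð/ after /f/ (voiceless) → [θ]
Rule 1: /s/ after /b/ (voiced) → [z]
After rule 1: safθez+mubzeŋ
Rule 2: no segment meets the rule's conditions; no change.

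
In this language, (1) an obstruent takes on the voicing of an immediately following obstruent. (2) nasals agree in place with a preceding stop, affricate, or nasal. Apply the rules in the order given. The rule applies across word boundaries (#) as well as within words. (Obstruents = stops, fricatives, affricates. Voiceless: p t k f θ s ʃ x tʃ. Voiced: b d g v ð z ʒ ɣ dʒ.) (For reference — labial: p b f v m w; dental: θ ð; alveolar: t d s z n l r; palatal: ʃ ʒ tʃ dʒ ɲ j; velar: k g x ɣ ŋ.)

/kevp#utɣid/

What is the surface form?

Rule 1: /v/ before /p/ (voiceless) → [f]
Rule 1: /t/ before /ɣ/ (voiced) → [d]
After rule 1: kefp#udɣid
Rule 2: no segment meets the rule's conditions; no change.

[kefp#udɣid]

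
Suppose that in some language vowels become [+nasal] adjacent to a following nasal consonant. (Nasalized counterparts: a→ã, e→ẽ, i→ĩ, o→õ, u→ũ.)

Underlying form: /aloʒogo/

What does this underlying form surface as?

[aloʒogo]

no segment meets the rule's conditions; no change.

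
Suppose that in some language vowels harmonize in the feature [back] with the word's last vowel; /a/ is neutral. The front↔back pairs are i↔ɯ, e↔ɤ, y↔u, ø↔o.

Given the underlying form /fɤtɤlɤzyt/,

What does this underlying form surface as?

[fetelezyt]

/ɤ/ harmonizes with /y/ ([-back]) → [e]
/ɤ/ harmonizes with /y/ ([-back]) → [e]
/ɤ/ harmonizes with /y/ ([-back]) → [e]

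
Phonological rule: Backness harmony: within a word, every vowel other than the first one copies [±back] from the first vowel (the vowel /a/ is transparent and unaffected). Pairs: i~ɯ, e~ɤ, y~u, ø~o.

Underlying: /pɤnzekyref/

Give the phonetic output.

[pɤnzɤkurɤf]

/e/ harmonizes with /ɤ/ ([+back]) → [ɤ]
/y/ harmonizes with /ɤ/ ([+back]) → [u]
/e/ harmonizes with /ɤ/ ([+back]) → [ɤ]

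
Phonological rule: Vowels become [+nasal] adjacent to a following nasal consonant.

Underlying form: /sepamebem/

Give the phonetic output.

/a/ before nasal /m/ → [ã]
/e/ before nasal /m/ → [ẽ]

[sepãmebẽm]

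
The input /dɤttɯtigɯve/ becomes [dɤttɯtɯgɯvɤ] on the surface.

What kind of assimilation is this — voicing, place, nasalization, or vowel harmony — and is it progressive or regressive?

/i/→[ɯ] /e/→[ɤ].
Vowels agree with the first vowel, so the harmony is progressive.

vowel harmony, progressive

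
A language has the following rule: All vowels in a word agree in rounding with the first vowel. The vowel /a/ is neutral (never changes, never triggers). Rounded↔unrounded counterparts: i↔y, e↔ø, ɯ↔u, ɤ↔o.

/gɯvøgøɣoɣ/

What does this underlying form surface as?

[gɯvegeɣɤɣ]

/ø/ harmonizes with /ɯ/ ([-round]) → [e]
/ø/ harmonizes with /ɯ/ ([-round]) → [e]
/o/ harmonizes with /ɯ/ ([-round]) → [ɤ]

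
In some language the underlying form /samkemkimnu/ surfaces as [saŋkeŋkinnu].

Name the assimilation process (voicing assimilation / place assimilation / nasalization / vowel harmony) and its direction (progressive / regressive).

/m/→[ŋ] /m/→[ŋ] /m/→[n].
Each target copies a feature from the following segment, so the direction is regressive.

place assimilation, regressive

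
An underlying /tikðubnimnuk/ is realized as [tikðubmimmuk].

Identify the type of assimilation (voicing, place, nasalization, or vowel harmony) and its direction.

/n/→[m] /n/→[m].
Each target copies a feature from the preceding segment, so the direction is progressive.

place assimilation, progressive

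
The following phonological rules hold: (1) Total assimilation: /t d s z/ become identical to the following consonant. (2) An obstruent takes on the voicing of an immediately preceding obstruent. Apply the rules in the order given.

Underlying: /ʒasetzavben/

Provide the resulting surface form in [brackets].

Rule 1: /t/ before /z/ → [z] (total assimilation)
After rule 1: ʒasezzavben
Rule 2: no segment meets the rule's conditions; no change.

[ʒasezzavben]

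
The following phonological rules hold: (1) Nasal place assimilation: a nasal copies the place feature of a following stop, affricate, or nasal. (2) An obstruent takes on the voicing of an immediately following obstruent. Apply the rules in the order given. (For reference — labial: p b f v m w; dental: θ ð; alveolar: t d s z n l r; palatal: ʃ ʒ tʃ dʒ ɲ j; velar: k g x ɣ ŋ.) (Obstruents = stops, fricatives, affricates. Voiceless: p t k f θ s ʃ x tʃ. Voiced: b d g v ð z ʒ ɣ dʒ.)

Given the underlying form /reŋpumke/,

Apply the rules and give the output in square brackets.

[rempuŋke]

Rule 1: /ŋ/ before /p/ (labial) → [m]
Rule 1: /m/ before /k/ (velar) → [ŋ]
After rule 1: rempuŋke
Rule 2: no segment meets the rule's conditions; no change.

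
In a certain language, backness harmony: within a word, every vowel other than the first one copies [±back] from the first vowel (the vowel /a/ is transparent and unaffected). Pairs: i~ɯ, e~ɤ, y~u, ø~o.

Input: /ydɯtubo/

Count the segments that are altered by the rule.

/ɯ/ harmonizes with /y/ ([-back]) → [i]
/u/ harmonizes with /y/ ([-back]) → [y]
/o/ harmonizes with /y/ ([-back]) → [ø]
3 segments change.

3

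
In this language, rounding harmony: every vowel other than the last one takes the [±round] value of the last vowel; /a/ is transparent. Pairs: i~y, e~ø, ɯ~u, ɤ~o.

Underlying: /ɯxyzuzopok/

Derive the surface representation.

[uxyzuzopok]

/ɯ/ harmonizes with /o/ ([+round]) → [u]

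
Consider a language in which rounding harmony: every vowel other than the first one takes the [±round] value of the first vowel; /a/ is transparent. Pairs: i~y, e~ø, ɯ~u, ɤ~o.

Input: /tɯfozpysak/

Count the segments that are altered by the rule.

2

/o/ harmonizes with /ɯ/ ([-round]) → [ɤ]
/y/ harmonizes with /ɯ/ ([-round]) → [i]
2 segments change.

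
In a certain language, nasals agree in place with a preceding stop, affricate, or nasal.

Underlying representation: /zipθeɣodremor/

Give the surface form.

no segment meets the rule's conditions; no change.

[zipθeɣodremor]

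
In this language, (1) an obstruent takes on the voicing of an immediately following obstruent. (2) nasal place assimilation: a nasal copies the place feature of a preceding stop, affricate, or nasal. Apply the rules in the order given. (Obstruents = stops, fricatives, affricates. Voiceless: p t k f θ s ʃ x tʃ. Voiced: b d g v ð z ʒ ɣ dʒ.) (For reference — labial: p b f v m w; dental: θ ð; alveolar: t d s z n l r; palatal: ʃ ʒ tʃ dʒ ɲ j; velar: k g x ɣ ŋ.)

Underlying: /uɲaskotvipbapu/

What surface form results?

[uɲaskodvibbapu]

Rule 1: /t/ before /v/ (voiced) → [d]
Rule 1: /p/ before /b/ (voiced) → [b]
After rule 1: uɲaskodvibbapu
Rule 2: no segment meets the rule's conditions; no change.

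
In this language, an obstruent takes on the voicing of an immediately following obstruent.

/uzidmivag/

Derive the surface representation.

[uzidmivag]

no segment meets the rule's conditions; no change.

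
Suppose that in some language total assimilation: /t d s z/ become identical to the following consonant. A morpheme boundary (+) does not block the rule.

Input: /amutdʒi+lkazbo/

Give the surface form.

/t/ before /dʒ/ → [dʒ] (total assimilation)
/z/ before /b/ → [b] (total assimilation)

[amudʒdʒi+lkabbo]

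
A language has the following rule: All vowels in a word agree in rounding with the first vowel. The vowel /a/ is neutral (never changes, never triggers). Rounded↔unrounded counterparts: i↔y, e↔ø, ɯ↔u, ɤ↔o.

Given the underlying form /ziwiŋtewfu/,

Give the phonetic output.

[ziwiŋtewfɯ]

/u/ harmonizes with /i/ ([-round]) → [ɯ]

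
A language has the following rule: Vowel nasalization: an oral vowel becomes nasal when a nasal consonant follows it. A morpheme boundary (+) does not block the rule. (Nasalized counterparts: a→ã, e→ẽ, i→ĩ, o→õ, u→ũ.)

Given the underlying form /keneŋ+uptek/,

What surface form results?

[kẽnẽŋ+uptek]

/e/ before nasal /n/ → [ẽ]
/e/ before nasal /ŋ/ → [ẽ]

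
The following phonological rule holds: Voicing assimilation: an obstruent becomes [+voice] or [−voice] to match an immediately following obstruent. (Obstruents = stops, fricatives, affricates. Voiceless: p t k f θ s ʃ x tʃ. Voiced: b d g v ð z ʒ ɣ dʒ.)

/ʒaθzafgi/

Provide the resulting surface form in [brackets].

/θ/ before /z/ (voiced) → [ð]
/f/ before /g/ (voiced) → [v]

[ʒaðzavgi]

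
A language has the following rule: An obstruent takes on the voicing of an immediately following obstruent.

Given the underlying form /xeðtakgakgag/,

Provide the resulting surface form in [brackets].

[xeθtaggaggag]

/ð/ before /t/ (voiceless) → [θ]
/k/ before /g/ (voiced) → [g]
/k/ before /g/ (voiced) → [g]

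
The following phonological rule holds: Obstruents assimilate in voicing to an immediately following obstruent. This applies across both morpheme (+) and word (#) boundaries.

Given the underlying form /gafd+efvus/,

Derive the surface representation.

/f/ before /d/ (voiced) → [v]
/f/ before /v/ (voiced) → [v]

[gavd+evvus]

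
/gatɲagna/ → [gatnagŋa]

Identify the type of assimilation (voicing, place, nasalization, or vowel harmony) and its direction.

/ɲ/→[n] /n/→[ŋ].
Each target copies a feature from the preceding segment, so the direction is progressive.

place assimilation, progressive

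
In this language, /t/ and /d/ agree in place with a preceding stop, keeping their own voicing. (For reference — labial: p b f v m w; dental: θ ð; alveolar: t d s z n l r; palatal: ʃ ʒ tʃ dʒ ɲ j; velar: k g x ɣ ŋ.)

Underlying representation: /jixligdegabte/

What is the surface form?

[jixliggegabpe]

/d/ after /g/ (velar) → [g]
/t/ after /b/ (labial) → [p]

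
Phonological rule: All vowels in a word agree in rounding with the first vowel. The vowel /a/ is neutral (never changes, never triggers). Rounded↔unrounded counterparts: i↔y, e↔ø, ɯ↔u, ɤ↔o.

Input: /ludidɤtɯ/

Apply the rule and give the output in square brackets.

[ludydotu]

/i/ harmonizes with /u/ ([+round]) → [y]
/ɤ/ harmonizes with /u/ ([+round]) → [o]
/ɯ/ harmonizes with /u/ ([+round]) → [u]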